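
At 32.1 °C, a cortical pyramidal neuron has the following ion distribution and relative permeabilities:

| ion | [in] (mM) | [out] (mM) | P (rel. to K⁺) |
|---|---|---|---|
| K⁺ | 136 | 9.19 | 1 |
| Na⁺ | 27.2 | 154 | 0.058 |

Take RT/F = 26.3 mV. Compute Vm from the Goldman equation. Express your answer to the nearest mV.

Vm = 26.3 · ln[(Σ P·[cation]ₒ + Σ P·[anion]ᵢ) / (Σ P·[cation]ᵢ + Σ P·[anion]ₒ)]
Numerator = 1×9.19 + 0.058×154 = 18.12
Denominator = 1×136 + 0.058×27.2 = 137.6
Vm = 26.3 · ln(0.13172) = 26.3 × (-2.0271) = -53.31 mV

-53 mV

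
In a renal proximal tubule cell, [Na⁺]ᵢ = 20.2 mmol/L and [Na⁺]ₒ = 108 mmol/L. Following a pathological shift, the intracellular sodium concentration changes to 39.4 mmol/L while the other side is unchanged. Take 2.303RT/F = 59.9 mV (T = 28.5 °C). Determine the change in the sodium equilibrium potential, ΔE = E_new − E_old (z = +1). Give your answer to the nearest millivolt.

-17 mV

E_old = (59.9/1)·log₁₀(108/20.2) = 43.61 mV
E_new = (59.9/1)·log₁₀(108/39.4) = 26.23 mV
ΔE = 26.23 − (43.61) = -17.38 mV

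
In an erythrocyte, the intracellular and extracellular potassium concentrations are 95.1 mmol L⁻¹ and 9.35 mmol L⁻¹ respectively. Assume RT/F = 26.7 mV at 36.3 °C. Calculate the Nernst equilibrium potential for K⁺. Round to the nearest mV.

-62 mV

E = (26.7/z) · ln([K⁺]_out/[K⁺]_in) with z = +1.
= (26.7/1) · ln(9.35/95.1) = 26.70 · ln(0.09832)
= 26.70 · (-2.3196) = -61.93 mV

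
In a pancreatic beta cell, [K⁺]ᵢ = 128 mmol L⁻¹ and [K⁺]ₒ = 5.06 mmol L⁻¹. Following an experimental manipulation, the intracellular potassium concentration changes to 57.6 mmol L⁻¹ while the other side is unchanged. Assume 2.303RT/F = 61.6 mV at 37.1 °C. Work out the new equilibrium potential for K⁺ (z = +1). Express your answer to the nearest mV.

-65 mV

After the shift: [K⁺]_out = 5.06, [K⁺]_in = 57.6 mmol L⁻¹.
E_new = (61.6/1)·log₁₀(5.06/57.6) = 61.60 · (-1.0563) = -65.07 mV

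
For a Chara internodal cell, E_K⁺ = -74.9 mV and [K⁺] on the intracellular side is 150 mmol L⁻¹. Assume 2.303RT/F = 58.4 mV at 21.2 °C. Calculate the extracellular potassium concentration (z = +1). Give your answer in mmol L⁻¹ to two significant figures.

7.8 mmol L⁻¹

Nernst: E = (58.4/1) · log₁₀([out]/[in]), so log₁₀([out]/[in]) = -74.9 × 1 / 58.4 = -1.2825.
[out]/[in] = 10^(-1.2825) = 0.05218.
[out] = 0.05218 × 150 = 7.826 mmol L⁻¹.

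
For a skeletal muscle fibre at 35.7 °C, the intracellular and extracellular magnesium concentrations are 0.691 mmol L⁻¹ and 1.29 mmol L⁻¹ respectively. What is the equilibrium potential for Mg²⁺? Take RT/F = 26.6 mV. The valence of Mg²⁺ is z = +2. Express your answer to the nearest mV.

E = (26.6/z) · ln([Mg²⁺]_out/[Mg²⁺]_in) with z = +2.
= (26.6/2) · ln(1.29/0.691) = 13.30 · ln(1.867)
= 13.30 · (0.6243) = 8.30 mV

8 mV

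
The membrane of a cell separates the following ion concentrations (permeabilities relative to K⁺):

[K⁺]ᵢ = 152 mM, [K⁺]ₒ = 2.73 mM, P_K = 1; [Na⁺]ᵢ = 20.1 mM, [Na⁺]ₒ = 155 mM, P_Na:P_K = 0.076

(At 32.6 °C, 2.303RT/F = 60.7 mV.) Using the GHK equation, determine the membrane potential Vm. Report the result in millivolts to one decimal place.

-62.2 mV

Vm = 60.7 · log₁₀[(Σ P·[cation]ₒ + Σ P·[anion]ᵢ) / (Σ P·[cation]ᵢ + Σ P·[anion]ₒ)]
Numerator = 1×2.73 + 0.076×155 = 14.51
Denominator = 1×152 + 0.076×20.1 = 153.5
Vm = 60.7 · log₁₀(0.094511) = 60.7 × (-1.0245) = -62.19 mV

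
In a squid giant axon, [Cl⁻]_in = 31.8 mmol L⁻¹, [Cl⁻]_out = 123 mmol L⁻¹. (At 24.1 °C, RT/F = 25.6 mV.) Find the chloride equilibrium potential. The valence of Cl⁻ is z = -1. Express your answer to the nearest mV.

-35 mV

E = (25.6/z) · ln([Cl⁻]_out/[Cl⁻]_in) with z = -1.
For an anion, dividing by z = -1 reverses the sign.
= (25.6/-1) · ln(123/31.8) = -25.60 · ln(3.868)
= -25.60 · (1.3527) = -34.63 mV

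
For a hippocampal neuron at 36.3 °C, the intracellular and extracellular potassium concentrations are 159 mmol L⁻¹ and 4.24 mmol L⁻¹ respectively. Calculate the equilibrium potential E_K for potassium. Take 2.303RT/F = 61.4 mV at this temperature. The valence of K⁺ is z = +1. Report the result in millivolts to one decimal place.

E = (61.4/z) · log₁₀([K⁺]_out/[K⁺]_in) with z = +1.
= (61.4/1) · log₁₀(4.24/159) = 61.40 · log₁₀(0.02667)
= 61.40 · (-1.5740) = -96.65 mV

-96.6 mV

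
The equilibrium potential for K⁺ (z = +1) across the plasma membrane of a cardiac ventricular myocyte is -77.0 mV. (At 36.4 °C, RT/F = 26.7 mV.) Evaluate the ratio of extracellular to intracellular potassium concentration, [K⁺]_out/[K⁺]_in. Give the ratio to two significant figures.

0.056

ln([out]/[in]) = E·z/(26.7) = -77.0 × 1 / 26.7 = -2.8839
[out]/[in] = e^(-2.8839) = 0.05592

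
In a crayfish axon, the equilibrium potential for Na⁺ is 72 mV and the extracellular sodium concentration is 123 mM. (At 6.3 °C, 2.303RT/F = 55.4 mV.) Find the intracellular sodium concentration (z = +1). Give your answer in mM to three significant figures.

Nernst: E = (55.4/1) · log₁₀([out]/[in]), so log₁₀([out]/[in]) = 72.0 × 1 / 55.4 = 1.2996.
[out]/[in] = 10^(1.2996) = 19.94.
[in] = 123 / 19.94 = 6.17 mM.

6.17 mM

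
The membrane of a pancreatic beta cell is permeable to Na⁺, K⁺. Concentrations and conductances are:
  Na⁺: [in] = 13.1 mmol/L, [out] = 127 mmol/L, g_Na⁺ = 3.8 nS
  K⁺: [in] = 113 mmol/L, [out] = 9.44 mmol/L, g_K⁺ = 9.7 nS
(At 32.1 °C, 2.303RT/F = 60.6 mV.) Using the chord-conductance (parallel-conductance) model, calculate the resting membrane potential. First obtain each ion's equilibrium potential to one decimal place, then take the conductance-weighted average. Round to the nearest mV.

E_Na⁺ = (60.6/1)·log₁₀(127/13.1) = 59.8 mV
E_K⁺ = (60.6/1)·log₁₀(9.44/113) = -65.3 mV
Vm = (Σ gᵢEᵢ)/(Σ gᵢ) = (3.8·59.8 + 9.7·-65.3) / (3.8 + 9.7)
= -406.17 / 13.5 = -30.09 mV

-30 mV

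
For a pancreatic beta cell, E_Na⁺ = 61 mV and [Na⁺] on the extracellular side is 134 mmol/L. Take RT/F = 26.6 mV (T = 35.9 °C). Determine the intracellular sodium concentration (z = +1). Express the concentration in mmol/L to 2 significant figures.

14 mmol/L

Nernst: E = (26.6/1) · ln([out]/[in]), so ln([out]/[in]) = 61.0 × 1 / 26.6 = 2.2932.
[out]/[in] = e^(2.2932) = 9.907.
[in] = 134 / 9.907 = 13.53 mmol/L.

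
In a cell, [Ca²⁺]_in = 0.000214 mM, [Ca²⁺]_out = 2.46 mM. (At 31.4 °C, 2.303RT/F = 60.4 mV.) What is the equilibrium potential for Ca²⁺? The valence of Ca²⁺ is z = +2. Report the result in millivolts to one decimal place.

122.6 mV

E = (60.4/z) · log₁₀([Ca²⁺]_out/[Ca²⁺]_in) with z = +2.
= (60.4/2) · log₁₀(2.46/0.000214) = 30.20 · log₁₀(1.15e+04)
= 30.20 · (4.0605) = 122.63 mV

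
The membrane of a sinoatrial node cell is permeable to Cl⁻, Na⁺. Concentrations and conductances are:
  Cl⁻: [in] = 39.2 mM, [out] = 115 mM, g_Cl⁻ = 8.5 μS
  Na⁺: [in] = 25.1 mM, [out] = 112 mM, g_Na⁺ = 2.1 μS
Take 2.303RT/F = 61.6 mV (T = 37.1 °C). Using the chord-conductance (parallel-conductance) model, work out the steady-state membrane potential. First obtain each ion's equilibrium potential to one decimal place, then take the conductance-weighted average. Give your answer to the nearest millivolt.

-15 mV

E_Cl⁻ = (61.6/-1)·log₁₀(115/39.2) = -28.8 mV
E_Na⁺ = (61.6/1)·log₁₀(112/25.1) = 40.0 mV
Vm = (Σ gᵢEᵢ)/(Σ gᵢ) = (8.5·-28.8 + 2.1·40.0) / (8.5 + 2.1)
= -160.80 / 10.6 = -15.17 mV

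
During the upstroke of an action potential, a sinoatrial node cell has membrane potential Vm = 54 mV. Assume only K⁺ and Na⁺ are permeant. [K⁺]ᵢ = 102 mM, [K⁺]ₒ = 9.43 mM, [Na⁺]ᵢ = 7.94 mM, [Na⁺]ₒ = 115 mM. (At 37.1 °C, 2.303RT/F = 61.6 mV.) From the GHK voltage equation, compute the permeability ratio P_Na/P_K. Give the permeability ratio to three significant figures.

Let α = P_Na/P_K. GHK: Vm = 61.6·log₁₀[(Kₒ + α·Naₒ)/(Kᵢ + α·Naᵢ)].
10^(Vm/61.6) = 10^(54.0/61.6) = 7.527
So 7.527·(Kᵢ + α·Naᵢ) = Kₒ + α·Naₒ → α = (7.527·102.0 − 9.43) / (115.0 − 7.527·7.94)
α = (767.8 − 9.43) / (115.0 − 59.76) = 758.3/55.24 = 13.73

13.7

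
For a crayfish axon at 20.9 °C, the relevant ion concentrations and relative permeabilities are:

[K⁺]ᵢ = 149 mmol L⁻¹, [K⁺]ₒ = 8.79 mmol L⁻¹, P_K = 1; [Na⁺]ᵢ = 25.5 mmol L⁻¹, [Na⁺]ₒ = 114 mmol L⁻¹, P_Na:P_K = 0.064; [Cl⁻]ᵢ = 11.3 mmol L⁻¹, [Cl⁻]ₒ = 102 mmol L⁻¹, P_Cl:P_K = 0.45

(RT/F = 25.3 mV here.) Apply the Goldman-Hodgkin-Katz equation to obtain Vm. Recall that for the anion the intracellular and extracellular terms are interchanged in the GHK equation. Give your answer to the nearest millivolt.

Vm = 25.3 · ln[(Σ P·[cation]ₒ + Σ P·[anion]ᵢ) / (Σ P·[cation]ᵢ + Σ P·[anion]ₒ)]
Numerator = 1×8.79 + 0.064×114 + 0.45×11.3 = 21.17
Denominator = 1×149 + 0.064×25.5 + 0.45×102 = 196.5
Vm = 25.3 · ln(0.10772) = 25.3 × (-2.2282) = -56.37 mV

-56 mV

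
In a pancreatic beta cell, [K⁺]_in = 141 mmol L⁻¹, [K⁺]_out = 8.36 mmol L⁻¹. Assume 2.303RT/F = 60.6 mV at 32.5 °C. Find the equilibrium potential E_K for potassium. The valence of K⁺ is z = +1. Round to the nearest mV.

E = (60.6/z) · log₁₀([K⁺]_out/[K⁺]_in) with z = +1.
= (60.6/1) · log₁₀(8.36/141) = 60.60 · log₁₀(0.05929)
= 60.60 · (-1.2270) = -74.36 mV

-74 mV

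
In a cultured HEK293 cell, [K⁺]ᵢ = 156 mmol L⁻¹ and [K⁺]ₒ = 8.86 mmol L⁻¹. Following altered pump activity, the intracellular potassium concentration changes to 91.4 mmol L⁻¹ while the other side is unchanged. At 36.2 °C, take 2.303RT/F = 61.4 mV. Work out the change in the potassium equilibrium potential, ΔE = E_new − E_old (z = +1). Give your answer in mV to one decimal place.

E_old = (61.4/1)·log₁₀(8.86/156) = -76.49 mV
E_new = (61.4/1)·log₁₀(8.86/91.4) = -62.23 mV
ΔE = -62.23 − (-76.49) = 14.26 mV

14.3 mV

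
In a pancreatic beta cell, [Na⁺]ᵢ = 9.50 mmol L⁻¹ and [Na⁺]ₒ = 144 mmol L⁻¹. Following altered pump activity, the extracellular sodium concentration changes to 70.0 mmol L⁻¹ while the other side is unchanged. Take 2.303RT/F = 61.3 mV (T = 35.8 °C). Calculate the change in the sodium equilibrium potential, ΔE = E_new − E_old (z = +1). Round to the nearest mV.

E_old = (61.3/1)·log₁₀(144/9.50) = 72.37 mV
E_new = (61.3/1)·log₁₀(70.0/9.50) = 53.17 mV
ΔE = 53.17 − (72.37) = -19.20 mV

-19 mV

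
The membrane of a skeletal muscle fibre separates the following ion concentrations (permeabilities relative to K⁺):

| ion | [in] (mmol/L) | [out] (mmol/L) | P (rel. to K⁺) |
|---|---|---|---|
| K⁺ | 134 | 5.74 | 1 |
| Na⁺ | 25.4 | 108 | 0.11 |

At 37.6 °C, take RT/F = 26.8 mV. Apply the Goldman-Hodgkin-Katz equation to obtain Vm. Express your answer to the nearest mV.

Vm = 26.8 · ln[(Σ P·[cation]ₒ + Σ P·[anion]ᵢ) / (Σ P·[cation]ᵢ + Σ P·[anion]ₒ)]
Numerator = 1×5.74 + 0.11×108 = 17.62
Denominator = 1×134 + 0.11×25.4 = 136.8
Vm = 26.8 · ln(0.12881) = 26.8 × (-2.0494) = -54.93 mV

-55 mV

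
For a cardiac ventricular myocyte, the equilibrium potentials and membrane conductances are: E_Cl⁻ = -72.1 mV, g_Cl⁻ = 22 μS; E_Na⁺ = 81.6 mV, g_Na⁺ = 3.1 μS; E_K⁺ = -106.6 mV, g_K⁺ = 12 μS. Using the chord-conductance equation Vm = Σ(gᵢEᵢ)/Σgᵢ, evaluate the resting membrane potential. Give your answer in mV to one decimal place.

-70.4 mV

Σ gᵢEᵢ = 22·(-72.1) + 3.1·(81.6) + 12·(-106.6) = -2612.44
Σ gᵢ = 22 + 3.1 + 12 = 37.1
Vm = -2612.44 / 37.1 = -70.42 mV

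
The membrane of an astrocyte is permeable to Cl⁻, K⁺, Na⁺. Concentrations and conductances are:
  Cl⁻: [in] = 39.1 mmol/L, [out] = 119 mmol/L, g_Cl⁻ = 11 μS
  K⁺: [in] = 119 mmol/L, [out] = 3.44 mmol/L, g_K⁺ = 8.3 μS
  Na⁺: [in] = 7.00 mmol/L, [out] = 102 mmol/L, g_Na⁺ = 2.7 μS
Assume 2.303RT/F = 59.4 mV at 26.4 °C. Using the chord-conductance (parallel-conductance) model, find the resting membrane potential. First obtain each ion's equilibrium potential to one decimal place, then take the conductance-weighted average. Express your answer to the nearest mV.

-40 mV

E_Cl⁻ = (59.4/-1)·log₁₀(119/39.1) = -28.7 mV
E_K⁺ = (59.4/1)·log₁₀(3.44/119) = -91.4 mV
E_Na⁺ = (59.4/1)·log₁₀(102/7.00) = 69.1 mV
Vm = (Σ gᵢEᵢ)/(Σ gᵢ) = (11·-28.7 + 8.3·-91.4 + 2.7·69.1) / (11 + 8.3 + 2.7)
= -887.75 / 22 = -40.35 mV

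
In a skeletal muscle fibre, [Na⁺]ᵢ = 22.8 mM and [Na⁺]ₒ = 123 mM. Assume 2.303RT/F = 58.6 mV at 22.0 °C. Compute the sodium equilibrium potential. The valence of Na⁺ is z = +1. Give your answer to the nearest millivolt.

E = (58.6/z) · log₁₀([Na⁺]_out/[Na⁺]_in) with z = +1.
= (58.6/1) · log₁₀(123/22.8) = 58.60 · log₁₀(5.395)
= 58.60 · (0.7320) = 42.89 mV

43 mV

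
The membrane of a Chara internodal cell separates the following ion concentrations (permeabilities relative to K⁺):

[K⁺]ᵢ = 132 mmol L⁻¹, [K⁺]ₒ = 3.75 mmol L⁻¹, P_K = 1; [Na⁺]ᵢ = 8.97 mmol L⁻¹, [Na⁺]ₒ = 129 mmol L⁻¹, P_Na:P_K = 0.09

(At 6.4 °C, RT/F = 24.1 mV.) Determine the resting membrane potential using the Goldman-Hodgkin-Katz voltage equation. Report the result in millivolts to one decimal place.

-52.0 mV

Vm = 24.1 · ln[(Σ P·[cation]ₒ + Σ P·[anion]ᵢ) / (Σ P·[cation]ᵢ + Σ P·[anion]ₒ)]
Numerator = 1×3.75 + 0.09×129 = 15.36
Denominator = 1×132 + 0.09×8.97 = 132.8
Vm = 24.1 · ln(0.11566) = 24.1 × (-2.1571) = -51.99 mV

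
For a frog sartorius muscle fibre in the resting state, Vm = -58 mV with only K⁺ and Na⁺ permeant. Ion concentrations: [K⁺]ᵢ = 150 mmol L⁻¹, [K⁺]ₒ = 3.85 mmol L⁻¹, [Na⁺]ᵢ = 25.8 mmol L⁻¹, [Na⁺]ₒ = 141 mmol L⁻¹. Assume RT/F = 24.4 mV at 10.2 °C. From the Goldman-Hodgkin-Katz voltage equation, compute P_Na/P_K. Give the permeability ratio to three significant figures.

0.0727

Let α = P_Na/P_K. GHK: Vm = 24.4·ln[(Kₒ + α·Naₒ)/(Kᵢ + α·Naᵢ)].
e^(Vm/24.4) = e^(-58.0/24.4) = 0.092824
So 0.092824·(Kᵢ + α·Naᵢ) = Kₒ + α·Naₒ → α = (0.092824·150.0 − 3.85) / (141.0 − 0.092824·25.8)
α = (13.92 − 3.85) / (141.0 − 2.395) = 10.07/138.6 = 0.07268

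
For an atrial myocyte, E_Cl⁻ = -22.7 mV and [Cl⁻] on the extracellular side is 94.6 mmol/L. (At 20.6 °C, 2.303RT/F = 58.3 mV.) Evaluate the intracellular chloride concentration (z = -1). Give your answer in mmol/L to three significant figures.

38.6 mmol/L

Nernst: E = (58.3/-1) · log₁₀([out]/[in]), so log₁₀([out]/[in]) = -22.7 × -1 / 58.3 = 0.3894.
[out]/[in] = 10^(0.3894) = 2.451.
[in] = 94.6 / 2.451 = 38.59 mmol/L.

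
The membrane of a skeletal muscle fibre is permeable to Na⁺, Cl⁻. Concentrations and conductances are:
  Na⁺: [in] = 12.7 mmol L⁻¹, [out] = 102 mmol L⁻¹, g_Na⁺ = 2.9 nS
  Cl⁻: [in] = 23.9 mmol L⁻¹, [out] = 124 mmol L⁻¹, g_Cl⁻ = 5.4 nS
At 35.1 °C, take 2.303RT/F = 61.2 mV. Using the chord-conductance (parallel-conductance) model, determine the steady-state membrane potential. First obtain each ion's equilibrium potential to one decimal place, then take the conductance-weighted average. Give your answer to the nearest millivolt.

-9 mV

E_Na⁺ = (61.2/1)·log₁₀(102/12.7) = 55.4 mV
E_Cl⁻ = (61.2/-1)·log₁₀(124/23.9) = -43.8 mV
Vm = (Σ gᵢEᵢ)/(Σ gᵢ) = (2.9·55.4 + 5.4·-43.8) / (2.9 + 5.4)
= -75.86 / 8.3 = -9.14 mV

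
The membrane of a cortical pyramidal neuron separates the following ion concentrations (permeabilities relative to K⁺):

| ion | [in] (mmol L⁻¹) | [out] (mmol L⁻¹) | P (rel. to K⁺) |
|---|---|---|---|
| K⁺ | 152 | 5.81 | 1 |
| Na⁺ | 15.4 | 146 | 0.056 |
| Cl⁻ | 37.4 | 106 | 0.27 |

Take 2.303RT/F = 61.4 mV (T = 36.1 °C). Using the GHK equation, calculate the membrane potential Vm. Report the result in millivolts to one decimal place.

Vm = 61.4 · log₁₀[(Σ P·[cation]ₒ + Σ P·[anion]ᵢ) / (Σ P·[cation]ᵢ + Σ P·[anion]ₒ)]
Numerator = 1×5.81 + 0.056×146 + 0.27×37.4 = 24.08
Denominator = 1×152 + 0.056×15.4 + 0.27×106 = 181.5
Vm = 61.4 · log₁₀(0.13271) = 61.4 × (-0.8771) = -53.85 mV

-53.9 mV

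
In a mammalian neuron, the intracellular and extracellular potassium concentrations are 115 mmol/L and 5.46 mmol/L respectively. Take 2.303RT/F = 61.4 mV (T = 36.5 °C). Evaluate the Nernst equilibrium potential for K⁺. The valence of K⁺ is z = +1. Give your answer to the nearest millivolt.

-81 mV

E = (61.4/z) · log₁₀([K⁺]_out/[K⁺]_in) with z = +1.
= (61.4/1) · log₁₀(5.46/115) = 61.40 · log₁₀(0.04748)
= 61.40 · (-1.3235) = -81.26 mV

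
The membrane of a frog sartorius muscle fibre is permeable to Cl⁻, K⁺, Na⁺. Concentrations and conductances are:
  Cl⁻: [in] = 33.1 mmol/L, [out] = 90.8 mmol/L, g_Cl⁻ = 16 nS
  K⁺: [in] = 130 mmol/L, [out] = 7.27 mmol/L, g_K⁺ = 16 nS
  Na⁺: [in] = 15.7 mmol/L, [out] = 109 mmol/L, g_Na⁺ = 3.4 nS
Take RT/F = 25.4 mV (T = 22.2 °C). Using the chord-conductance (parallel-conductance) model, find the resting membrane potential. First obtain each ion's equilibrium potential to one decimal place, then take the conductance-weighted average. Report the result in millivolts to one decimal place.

-39.9 mV

E_Cl⁻ = (25.4/-1)·ln(90.8/33.1) = -25.6 mV
E_K⁺ = (25.4/1)·ln(7.27/130) = -73.2 mV
E_Na⁺ = (25.4/1)·ln(109/15.7) = 49.2 mV
Vm = (Σ gᵢEᵢ)/(Σ gᵢ) = (16·-25.6 + 16·-73.2 + 3.4·49.2) / (16 + 16 + 3.4)
= -1413.52 / 35.4 = -39.93 mV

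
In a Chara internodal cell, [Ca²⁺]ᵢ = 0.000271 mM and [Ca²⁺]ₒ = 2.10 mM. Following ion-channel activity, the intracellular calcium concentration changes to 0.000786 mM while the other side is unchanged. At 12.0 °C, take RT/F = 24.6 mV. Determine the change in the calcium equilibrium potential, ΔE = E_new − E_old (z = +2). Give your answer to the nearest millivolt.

-13 mV

E_old = (24.6/2)·ln(2.10/0.000271) = 110.15 mV
E_new = (24.6/2)·ln(2.10/0.000786) = 97.05 mV
ΔE = 97.05 − (110.15) = -13.10 mV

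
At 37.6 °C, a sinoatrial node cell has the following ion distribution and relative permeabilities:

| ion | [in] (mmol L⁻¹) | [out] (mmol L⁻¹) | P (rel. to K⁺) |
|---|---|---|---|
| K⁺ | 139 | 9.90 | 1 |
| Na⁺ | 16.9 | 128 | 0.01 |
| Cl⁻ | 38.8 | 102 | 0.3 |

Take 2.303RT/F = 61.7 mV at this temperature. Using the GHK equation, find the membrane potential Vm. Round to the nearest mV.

Vm = 61.7 · log₁₀[(Σ P·[cation]ₒ + Σ P·[anion]ᵢ) / (Σ P·[cation]ᵢ + Σ P·[anion]ₒ)]
Numerator = 1×9.90 + 0.01×128 + 0.3×38.8 = 22.82
Denominator = 1×139 + 0.01×16.9 + 0.3×102 = 169.8
Vm = 61.7 · log₁₀(0.13442) = 61.7 × (-0.8715) = -53.77 mV

-54 mV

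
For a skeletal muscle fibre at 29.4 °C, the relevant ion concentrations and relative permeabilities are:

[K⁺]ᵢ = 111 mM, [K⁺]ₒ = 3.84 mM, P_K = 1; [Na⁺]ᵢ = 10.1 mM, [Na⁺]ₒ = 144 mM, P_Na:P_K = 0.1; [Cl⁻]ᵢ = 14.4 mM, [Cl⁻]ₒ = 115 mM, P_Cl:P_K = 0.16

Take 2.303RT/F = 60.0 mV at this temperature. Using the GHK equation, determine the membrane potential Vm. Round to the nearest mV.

Vm = 60.0 · log₁₀[(Σ P·[cation]ₒ + Σ P·[anion]ᵢ) / (Σ P·[cation]ᵢ + Σ P·[anion]ₒ)]
Numerator = 1×3.84 + 0.1×144 + 0.16×14.4 = 20.54
Denominator = 1×111 + 0.1×10.1 + 0.16×115 = 130.4
Vm = 60.0 · log₁₀(0.15753) = 60.0 × (-0.8026) = -48.16 mV

-48 mV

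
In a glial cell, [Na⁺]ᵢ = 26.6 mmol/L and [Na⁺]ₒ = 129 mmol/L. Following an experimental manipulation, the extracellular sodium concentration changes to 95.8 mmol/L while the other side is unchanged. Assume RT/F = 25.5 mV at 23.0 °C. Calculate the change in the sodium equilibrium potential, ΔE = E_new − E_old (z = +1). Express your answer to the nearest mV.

-8 mV

E_old = (25.5/1)·ln(129/26.6) = 40.26 mV
E_new = (25.5/1)·ln(95.8/26.6) = 32.67 mV
ΔE = 32.67 − (40.26) = -7.59 mV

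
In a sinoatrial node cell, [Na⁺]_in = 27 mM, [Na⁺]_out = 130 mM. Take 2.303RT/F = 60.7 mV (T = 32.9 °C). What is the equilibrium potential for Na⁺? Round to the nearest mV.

E = (60.7/z) · log₁₀([Na⁺]_out/[Na⁺]_in) with z = +1.
= (60.7/1) · log₁₀(130/27) = 60.70 · log₁₀(4.815)
= 60.70 · (0.6826) = 41.43 mV

41 mV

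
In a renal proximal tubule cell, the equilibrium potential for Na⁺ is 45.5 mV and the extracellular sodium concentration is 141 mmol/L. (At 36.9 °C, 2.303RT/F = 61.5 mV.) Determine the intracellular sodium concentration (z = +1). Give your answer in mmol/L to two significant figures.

Nernst: E = (61.5/1) · log₁₀([out]/[in]), so log₁₀([out]/[in]) = 45.5 × 1 / 61.5 = 0.7398.
[out]/[in] = 10^(0.7398) = 5.493.
[in] = 141 / 5.493 = 25.67 mmol/L.

26 mmol/L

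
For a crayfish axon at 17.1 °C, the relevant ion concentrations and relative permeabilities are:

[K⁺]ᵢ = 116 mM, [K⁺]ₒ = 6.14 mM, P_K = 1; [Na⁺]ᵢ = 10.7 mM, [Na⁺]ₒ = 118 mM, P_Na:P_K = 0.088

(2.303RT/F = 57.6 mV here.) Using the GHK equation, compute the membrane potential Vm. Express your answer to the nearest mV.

-49 mV

Vm = 57.6 · log₁₀[(Σ P·[cation]ₒ + Σ P·[anion]ᵢ) / (Σ P·[cation]ᵢ + Σ P·[anion]ₒ)]
Numerator = 1×6.14 + 0.088×118 = 16.52
Denominator = 1×116 + 0.088×10.7 = 116.9
Vm = 57.6 · log₁₀(0.1413) = 57.6 × (-0.8499) = -48.95 mV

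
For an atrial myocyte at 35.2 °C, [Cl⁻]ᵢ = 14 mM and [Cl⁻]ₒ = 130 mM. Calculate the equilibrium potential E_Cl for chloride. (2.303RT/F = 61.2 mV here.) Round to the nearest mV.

E = (61.2/z) · log₁₀([Cl⁻]_out/[Cl⁻]_in) with z = -1.
For an anion, dividing by z = -1 reverses the sign.
= (61.2/-1) · log₁₀(130/14) = -61.20 · log₁₀(9.286)
= -61.20 · (0.9678) = -59.23 mV

-59 mV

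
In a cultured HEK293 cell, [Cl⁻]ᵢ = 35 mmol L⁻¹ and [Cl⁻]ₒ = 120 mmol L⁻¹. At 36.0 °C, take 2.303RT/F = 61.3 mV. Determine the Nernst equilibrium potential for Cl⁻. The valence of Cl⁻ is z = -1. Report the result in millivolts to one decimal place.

-32.8 mV

E = (61.3/z) · log₁₀([Cl⁻]_out/[Cl⁻]_in) with z = -1.
For an anion, dividing by z = -1 reverses the sign.
= (61.3/-1) · log₁₀(120/35) = -61.30 · log₁₀(3.429)
= -61.30 · (0.5351) = -32.80 mV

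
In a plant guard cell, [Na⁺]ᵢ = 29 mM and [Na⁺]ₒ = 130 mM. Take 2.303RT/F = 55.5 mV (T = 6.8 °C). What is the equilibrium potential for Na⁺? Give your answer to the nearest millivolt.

36 mV

E = (55.5/z) · log₁₀([Na⁺]_out/[Na⁺]_in) with z = +1.
= (55.5/1) · log₁₀(130/29) = 55.50 · log₁₀(4.483)
= 55.50 · (0.6515) = 36.16 mV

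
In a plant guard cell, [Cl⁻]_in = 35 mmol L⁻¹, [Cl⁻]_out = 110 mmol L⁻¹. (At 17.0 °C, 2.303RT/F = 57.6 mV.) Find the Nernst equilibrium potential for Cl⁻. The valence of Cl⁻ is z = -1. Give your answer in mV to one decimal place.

-28.6 mV

E = (57.6/z) · log₁₀([Cl⁻]_out/[Cl⁻]_in) with z = -1.
For an anion, dividing by z = -1 reverses the sign.
= (57.6/-1) · log₁₀(110/35) = -57.60 · log₁₀(3.143)
= -57.60 · (0.4973) = -28.65 mV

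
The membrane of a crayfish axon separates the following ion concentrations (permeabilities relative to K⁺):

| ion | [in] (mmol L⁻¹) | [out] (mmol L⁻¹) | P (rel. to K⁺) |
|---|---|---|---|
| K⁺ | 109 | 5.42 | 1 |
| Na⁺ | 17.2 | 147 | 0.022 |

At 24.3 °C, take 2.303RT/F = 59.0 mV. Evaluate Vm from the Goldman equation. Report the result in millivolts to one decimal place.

Vm = 59.0 · log₁₀[(Σ P·[cation]ₒ + Σ P·[anion]ᵢ) / (Σ P·[cation]ᵢ + Σ P·[anion]ₒ)]
Numerator = 1×5.42 + 0.022×147 = 8.654
Denominator = 1×109 + 0.022×17.2 = 109.4
Vm = 59.0 · log₁₀(0.07912) = 59.0 × (-1.1017) = -65.00 mV

-65.0 mV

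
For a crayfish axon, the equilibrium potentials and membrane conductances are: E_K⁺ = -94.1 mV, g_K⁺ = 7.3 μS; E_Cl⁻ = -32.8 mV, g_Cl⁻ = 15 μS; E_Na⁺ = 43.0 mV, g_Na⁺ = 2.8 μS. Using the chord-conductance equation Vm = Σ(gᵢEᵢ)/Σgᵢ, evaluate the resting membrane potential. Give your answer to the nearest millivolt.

Σ gᵢEᵢ = 7.3·(-94.1) + 15·(-32.8) + 2.8·(43.0) = -1058.53
Σ gᵢ = 7.3 + 15 + 2.8 = 25.1
Vm = -1058.53 / 25.1 = -42.17 mV

-42 mV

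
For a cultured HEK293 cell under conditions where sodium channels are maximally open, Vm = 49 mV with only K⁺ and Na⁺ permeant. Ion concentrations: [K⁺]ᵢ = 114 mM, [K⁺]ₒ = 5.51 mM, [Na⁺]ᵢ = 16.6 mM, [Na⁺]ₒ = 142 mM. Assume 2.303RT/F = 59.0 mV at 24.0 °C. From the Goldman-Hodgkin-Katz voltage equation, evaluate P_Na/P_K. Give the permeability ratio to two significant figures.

Let α = P_Na/P_K. GHK: Vm = 59.0·log₁₀[(Kₒ + α·Naₒ)/(Kᵢ + α·Naᵢ)].
10^(Vm/59.0) = 10^(49.0/59.0) = 6.7688
So 6.7688·(Kᵢ + α·Naᵢ) = Kₒ + α·Naₒ → α = (6.7688·114.0 − 5.51) / (142.0 − 6.7688·16.6)
α = (771.6 − 5.51) / (142.0 − 112.4) = 766.1/29.64 = 25.85

26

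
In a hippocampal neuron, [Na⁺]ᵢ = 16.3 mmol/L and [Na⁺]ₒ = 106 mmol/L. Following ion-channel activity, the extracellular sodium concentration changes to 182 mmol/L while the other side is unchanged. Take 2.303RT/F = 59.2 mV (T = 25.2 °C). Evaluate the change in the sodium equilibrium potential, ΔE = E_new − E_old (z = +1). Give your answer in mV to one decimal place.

E_old = (59.2/1)·log₁₀(106/16.3) = 48.14 mV
E_new = (59.2/1)·log₁₀(182/16.3) = 62.03 mV
ΔE = 62.03 − (48.14) = 13.90 mV

13.9 mV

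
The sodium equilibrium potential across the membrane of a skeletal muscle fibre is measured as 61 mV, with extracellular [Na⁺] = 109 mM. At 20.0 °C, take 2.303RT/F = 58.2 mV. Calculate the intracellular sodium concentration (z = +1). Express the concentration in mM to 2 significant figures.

Nernst: E = (58.2/1) · log₁₀([out]/[in]), so log₁₀([out]/[in]) = 61.0 × 1 / 58.2 = 1.0481.
[out]/[in] = 10^(1.0481) = 11.17.
[in] = 109 / 11.17 = 9.757 mM.

9.8 mM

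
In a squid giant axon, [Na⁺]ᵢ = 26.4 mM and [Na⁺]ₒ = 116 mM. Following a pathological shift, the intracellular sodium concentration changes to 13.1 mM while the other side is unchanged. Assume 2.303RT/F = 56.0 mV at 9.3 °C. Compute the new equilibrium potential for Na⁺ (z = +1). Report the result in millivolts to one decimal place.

After the shift: [Na⁺]_out = 116, [Na⁺]_in = 13.1 mM.
E_new = (56.0/1)·log₁₀(116/13.1) = 56.00 · (0.9472) = 53.04 mV

53.0 mV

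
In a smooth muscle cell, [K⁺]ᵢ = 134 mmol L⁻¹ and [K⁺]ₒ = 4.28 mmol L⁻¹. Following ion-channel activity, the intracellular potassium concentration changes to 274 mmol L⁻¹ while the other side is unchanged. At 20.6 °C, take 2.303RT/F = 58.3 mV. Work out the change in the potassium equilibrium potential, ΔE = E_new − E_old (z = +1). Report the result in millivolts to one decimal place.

E_old = (58.3/1)·log₁₀(4.28/134) = -87.20 mV
E_new = (58.3/1)·log₁₀(4.28/274) = -105.31 mV
ΔE = -105.31 − (-87.20) = -18.11 mV

-18.1 mV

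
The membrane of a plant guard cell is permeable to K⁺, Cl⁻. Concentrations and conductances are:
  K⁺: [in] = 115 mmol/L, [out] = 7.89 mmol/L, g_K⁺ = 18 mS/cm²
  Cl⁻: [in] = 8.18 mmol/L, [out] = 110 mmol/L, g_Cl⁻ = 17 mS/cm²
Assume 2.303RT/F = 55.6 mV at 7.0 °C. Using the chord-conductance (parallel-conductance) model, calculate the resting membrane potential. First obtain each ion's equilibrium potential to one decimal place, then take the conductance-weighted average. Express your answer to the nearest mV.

E_K⁺ = (55.6/1)·log₁₀(7.89/115) = -64.7 mV
E_Cl⁻ = (55.6/-1)·log₁₀(110/8.18) = -62.8 mV
Vm = (Σ gᵢEᵢ)/(Σ gᵢ) = (18·-64.7 + 17·-62.8) / (18 + 17)
= -2232.20 / 35 = -63.78 mV

-64 mV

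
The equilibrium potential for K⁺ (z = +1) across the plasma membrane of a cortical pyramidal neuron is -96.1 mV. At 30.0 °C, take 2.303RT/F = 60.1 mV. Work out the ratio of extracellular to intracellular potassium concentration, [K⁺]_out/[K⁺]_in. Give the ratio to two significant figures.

0.025

log₁₀([out]/[in]) = E·z/(60.1) = -96.1 × 1 / 60.1 = -1.5990
[out]/[in] = 10^(-1.5990) = 0.02518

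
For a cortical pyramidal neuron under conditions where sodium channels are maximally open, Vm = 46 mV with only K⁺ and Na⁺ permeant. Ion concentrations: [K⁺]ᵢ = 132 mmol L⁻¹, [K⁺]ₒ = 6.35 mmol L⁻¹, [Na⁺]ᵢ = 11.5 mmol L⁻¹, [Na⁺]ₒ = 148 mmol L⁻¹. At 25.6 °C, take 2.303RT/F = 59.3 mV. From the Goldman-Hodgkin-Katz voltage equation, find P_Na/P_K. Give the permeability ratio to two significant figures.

9.8

Let α = P_Na/P_K. GHK: Vm = 59.3·log₁₀[(Kₒ + α·Naₒ)/(Kᵢ + α·Naᵢ)].
10^(Vm/59.3) = 10^(46.0/59.3) = 5.9665
So 5.9665·(Kᵢ + α·Naᵢ) = Kₒ + α·Naₒ → α = (5.9665·132.0 − 6.35) / (148.0 − 5.9665·11.5)
α = (787.6 − 6.35) / (148.0 − 68.61) = 781.2/79.39 = 9.841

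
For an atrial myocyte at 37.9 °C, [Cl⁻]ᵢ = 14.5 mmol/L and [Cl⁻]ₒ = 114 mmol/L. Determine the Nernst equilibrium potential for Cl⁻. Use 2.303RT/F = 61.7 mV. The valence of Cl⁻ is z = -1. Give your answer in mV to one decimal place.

E = (61.7/z) · log₁₀([Cl⁻]_out/[Cl⁻]_in) with z = -1.
For an anion, dividing by z = -1 reverses the sign.
= (61.7/-1) · log₁₀(114/14.5) = -61.70 · log₁₀(7.862)
= -61.70 · (0.8955) = -55.25 mV

-55.3 mV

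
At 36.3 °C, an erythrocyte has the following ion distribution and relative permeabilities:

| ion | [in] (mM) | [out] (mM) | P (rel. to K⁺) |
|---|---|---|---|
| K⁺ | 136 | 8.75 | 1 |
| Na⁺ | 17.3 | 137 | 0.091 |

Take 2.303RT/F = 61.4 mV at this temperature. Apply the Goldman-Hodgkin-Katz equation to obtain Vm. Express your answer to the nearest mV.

-50 mV

Vm = 61.4 · log₁₀[(Σ P·[cation]ₒ + Σ P·[anion]ᵢ) / (Σ P·[cation]ᵢ + Σ P·[anion]ₒ)]
Numerator = 1×8.75 + 0.091×137 = 21.22
Denominator = 1×136 + 0.091×17.3 = 137.6
Vm = 61.4 · log₁₀(0.15422) = 61.4 × (-0.8119) = -49.85 mV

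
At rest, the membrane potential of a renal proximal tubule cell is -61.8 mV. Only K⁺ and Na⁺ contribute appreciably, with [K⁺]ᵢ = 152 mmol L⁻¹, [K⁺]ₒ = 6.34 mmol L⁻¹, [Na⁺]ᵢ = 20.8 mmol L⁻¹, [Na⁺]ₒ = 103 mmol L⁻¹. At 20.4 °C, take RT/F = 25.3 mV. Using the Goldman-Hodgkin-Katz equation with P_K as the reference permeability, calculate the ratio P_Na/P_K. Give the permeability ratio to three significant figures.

Let α = P_Na/P_K. GHK: Vm = 25.3·ln[(Kₒ + α·Naₒ)/(Kᵢ + α·Naᵢ)].
e^(Vm/25.3) = e^(-61.8/25.3) = 0.086927
So 0.086927·(Kᵢ + α·Naᵢ) = Kₒ + α·Naₒ → α = (0.086927·152.0 − 6.34) / (103.0 − 0.086927·20.8)
α = (13.21 − 6.34) / (103.0 − 1.808) = 6.873/101.2 = 0.06792

0.0679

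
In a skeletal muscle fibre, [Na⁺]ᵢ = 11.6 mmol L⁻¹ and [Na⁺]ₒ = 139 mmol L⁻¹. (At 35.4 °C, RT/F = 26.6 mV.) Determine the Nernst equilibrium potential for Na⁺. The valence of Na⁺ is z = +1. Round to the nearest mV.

E = (26.6/z) · ln([Na⁺]_out/[Na⁺]_in) with z = +1.
= (26.6/1) · ln(139/11.6) = 26.60 · ln(11.98)
= 26.60 · (2.4835) = 66.06 mV

66 mV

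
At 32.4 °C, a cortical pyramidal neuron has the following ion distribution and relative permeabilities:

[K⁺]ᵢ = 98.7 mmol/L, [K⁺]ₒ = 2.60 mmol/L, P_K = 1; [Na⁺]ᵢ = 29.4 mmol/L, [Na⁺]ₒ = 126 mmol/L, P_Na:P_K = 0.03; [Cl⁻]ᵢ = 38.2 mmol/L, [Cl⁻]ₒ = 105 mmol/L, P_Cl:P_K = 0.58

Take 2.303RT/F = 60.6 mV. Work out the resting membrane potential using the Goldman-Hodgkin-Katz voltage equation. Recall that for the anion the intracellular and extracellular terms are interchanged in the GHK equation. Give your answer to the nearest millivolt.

-45 mV

Vm = 60.6 · log₁₀[(Σ P·[cation]ₒ + Σ P·[anion]ᵢ) / (Σ P·[cation]ᵢ + Σ P·[anion]ₒ)]
Numerator = 1×2.60 + 0.03×126 + 0.58×38.2 = 28.54
Denominator = 1×98.7 + 0.03×29.4 + 0.58×105 = 160.5
Vm = 60.6 · log₁₀(0.17781) = 60.6 × (-0.7500) = -45.45 mV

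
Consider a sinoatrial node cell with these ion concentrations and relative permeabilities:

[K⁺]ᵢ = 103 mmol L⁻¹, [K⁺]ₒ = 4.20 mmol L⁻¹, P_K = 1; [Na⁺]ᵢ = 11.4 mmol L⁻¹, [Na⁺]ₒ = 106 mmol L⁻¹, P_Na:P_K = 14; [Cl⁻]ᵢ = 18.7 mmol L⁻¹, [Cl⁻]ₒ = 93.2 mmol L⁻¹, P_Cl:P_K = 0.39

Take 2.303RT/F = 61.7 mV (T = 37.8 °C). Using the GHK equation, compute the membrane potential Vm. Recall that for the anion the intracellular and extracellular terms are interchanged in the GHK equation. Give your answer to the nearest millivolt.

43 mV

Vm = 61.7 · log₁₀[(Σ P·[cation]ₒ + Σ P·[anion]ᵢ) / (Σ P·[cation]ᵢ + Σ P·[anion]ₒ)]
Numerator = 1×4.20 + 14×106 + 0.39×18.7 = 1495
Denominator = 1×103 + 14×11.4 + 0.39×93.2 = 298.9
Vm = 61.7 · log₁₀(5.0025) = 61.7 × (0.6992) = 43.14 mV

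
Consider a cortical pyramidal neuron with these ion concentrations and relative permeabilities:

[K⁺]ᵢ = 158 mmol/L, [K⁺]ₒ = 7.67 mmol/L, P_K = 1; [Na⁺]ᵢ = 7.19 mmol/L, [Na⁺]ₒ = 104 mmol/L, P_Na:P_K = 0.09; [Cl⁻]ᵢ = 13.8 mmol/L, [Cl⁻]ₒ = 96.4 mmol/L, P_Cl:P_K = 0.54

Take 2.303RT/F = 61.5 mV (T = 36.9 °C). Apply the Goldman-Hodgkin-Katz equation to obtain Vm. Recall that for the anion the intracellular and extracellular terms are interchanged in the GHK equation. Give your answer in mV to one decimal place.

Vm = 61.5 · log₁₀[(Σ P·[cation]ₒ + Σ P·[anion]ᵢ) / (Σ P·[cation]ᵢ + Σ P·[anion]ₒ)]
Numerator = 1×7.67 + 0.09×104 + 0.54×13.8 = 24.48
Denominator = 1×158 + 0.09×7.19 + 0.54×96.4 = 210.7
Vm = 61.5 · log₁₀(0.11619) = 61.5 × (-0.9348) = -57.49 mV

-57.5 mV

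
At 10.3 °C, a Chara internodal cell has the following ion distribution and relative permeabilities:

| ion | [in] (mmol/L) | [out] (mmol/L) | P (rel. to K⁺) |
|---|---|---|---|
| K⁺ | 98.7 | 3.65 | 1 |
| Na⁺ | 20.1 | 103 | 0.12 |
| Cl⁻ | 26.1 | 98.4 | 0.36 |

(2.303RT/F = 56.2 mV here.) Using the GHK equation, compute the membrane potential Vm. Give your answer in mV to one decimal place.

-41.0 mV

Vm = 56.2 · log₁₀[(Σ P·[cation]ₒ + Σ P·[anion]ᵢ) / (Σ P·[cation]ᵢ + Σ P·[anion]ₒ)]
Numerator = 1×3.65 + 0.12×103 + 0.36×26.1 = 25.41
Denominator = 1×98.7 + 0.12×20.1 + 0.36×98.4 = 136.5
Vm = 56.2 · log₁₀(0.18608) = 56.2 × (-0.7303) = -41.04 mV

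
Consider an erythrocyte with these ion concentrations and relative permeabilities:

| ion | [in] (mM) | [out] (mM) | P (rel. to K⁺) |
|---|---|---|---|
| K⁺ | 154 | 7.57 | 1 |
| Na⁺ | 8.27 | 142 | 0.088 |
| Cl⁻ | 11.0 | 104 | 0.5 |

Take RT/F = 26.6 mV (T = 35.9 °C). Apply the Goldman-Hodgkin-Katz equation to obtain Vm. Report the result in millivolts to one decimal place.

Vm = 26.6 · ln[(Σ P·[cation]ₒ + Σ P·[anion]ᵢ) / (Σ P·[cation]ᵢ + Σ P·[anion]ₒ)]
Numerator = 1×7.57 + 0.088×142 + 0.5×11.0 = 25.57
Denominator = 1×154 + 0.088×8.27 + 0.5×104 = 206.7
Vm = 26.6 · ln(0.12367) = 26.6 × (-2.0901) = -55.60 mV

-55.6 mV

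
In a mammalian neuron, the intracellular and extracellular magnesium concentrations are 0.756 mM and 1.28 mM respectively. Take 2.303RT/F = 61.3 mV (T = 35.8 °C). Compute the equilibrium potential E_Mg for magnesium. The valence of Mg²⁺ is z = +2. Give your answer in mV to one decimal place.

7.0 mV

E = (61.3/z) · log₁₀([Mg²⁺]_out/[Mg²⁺]_in) with z = +2.
= (61.3/2) · log₁₀(1.28/0.756) = 30.65 · log₁₀(1.693)
= 30.65 · (0.2287) = 7.01 mV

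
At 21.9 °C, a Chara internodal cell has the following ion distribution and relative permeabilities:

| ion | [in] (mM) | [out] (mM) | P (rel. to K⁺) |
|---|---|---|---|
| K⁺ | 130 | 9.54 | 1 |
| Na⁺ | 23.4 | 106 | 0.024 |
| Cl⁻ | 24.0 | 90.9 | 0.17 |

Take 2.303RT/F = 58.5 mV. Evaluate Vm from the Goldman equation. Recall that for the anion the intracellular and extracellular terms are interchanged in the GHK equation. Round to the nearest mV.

-56 mV

Vm = 58.5 · log₁₀[(Σ P·[cation]ₒ + Σ P·[anion]ᵢ) / (Σ P·[cation]ᵢ + Σ P·[anion]ₒ)]
Numerator = 1×9.54 + 0.024×106 + 0.17×24.0 = 16.16
Denominator = 1×130 + 0.024×23.4 + 0.17×90.9 = 146
Vm = 58.5 · log₁₀(0.1107) = 58.5 × (-0.9558) = -55.92 mV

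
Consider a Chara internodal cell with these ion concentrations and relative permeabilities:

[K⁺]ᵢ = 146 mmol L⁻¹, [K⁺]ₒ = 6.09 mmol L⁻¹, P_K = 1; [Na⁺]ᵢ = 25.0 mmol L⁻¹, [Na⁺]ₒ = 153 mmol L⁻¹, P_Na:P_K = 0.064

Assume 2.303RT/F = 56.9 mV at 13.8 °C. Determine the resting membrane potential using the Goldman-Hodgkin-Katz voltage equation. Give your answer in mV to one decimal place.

-55.1 mV

Vm = 56.9 · log₁₀[(Σ P·[cation]ₒ + Σ P·[anion]ᵢ) / (Σ P·[cation]ᵢ + Σ P·[anion]ₒ)]
Numerator = 1×6.09 + 0.064×153 = 15.88
Denominator = 1×146 + 0.064×25.0 = 147.6
Vm = 56.9 · log₁₀(0.1076) = 56.9 × (-0.9682) = -55.09 mV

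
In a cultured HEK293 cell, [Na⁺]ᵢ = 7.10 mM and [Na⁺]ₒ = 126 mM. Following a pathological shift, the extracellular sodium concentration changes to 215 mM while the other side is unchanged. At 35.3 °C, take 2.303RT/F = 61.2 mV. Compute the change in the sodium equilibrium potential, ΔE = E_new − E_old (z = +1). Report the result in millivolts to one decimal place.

14.2 mV

E_old = (61.2/1)·log₁₀(126/7.10) = 76.45 mV
E_new = (61.2/1)·log₁₀(215/7.10) = 90.65 mV
ΔE = 90.65 − (76.45) = 14.20 mV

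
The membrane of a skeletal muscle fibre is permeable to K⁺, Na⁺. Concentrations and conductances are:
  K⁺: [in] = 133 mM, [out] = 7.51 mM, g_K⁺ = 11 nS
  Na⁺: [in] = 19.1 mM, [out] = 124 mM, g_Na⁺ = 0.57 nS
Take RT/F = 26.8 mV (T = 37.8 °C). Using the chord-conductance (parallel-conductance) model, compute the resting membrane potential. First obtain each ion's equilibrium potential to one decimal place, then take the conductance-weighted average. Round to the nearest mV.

E_K⁺ = (26.8/1)·ln(7.51/133) = -77.0 mV
E_Na⁺ = (26.8/1)·ln(124/19.1) = 50.1 mV
Vm = (Σ gᵢEᵢ)/(Σ gᵢ) = (11·-77.0 + 0.57·50.1) / (11 + 0.57)
= -818.44 / 11.57 = -70.74 mV

-71 mV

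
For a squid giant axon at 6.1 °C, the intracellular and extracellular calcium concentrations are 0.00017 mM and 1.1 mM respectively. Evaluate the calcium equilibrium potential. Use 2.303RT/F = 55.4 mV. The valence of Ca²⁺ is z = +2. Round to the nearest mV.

106 mV

E = (55.4/z) · log₁₀([Ca²⁺]_out/[Ca²⁺]_in) with z = +2.
= (55.4/2) · log₁₀(1.1/0.00017) = 27.70 · log₁₀(6471)
= 27.70 · (3.8109) = 105.56 mV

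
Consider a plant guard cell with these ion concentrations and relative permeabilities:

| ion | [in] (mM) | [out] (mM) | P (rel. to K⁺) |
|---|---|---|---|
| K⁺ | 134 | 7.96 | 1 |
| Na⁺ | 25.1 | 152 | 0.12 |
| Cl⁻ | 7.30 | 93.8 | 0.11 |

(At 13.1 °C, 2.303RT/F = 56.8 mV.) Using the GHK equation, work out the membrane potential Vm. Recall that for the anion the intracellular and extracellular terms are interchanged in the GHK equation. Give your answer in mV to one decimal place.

Vm = 56.8 · log₁₀[(Σ P·[cation]ₒ + Σ P·[anion]ᵢ) / (Σ P·[cation]ᵢ + Σ P·[anion]ₒ)]
Numerator = 1×7.96 + 0.12×152 + 0.11×7.30 = 27
Denominator = 1×134 + 0.12×25.1 + 0.11×93.8 = 147.3
Vm = 56.8 · log₁₀(0.18328) = 56.8 × (-0.7369) = -41.85 mV

-41.9 mV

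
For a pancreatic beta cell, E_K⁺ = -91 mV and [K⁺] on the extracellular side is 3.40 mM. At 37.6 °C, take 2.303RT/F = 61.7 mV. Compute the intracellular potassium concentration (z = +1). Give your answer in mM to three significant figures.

101 mM

Nernst: E = (61.7/1) · log₁₀([out]/[in]), so log₁₀([out]/[in]) = -91.0 × 1 / 61.7 = -1.4749.
[out]/[in] = 10^(-1.4749) = 0.03351.
[in] = 3.40 / 0.03351 = 101.5 mM.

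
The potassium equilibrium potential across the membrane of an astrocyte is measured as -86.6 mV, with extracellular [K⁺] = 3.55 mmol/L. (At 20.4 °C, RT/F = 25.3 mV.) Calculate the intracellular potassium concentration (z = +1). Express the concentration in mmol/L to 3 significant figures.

Nernst: E = (25.3/1) · ln([out]/[in]), so ln([out]/[in]) = -86.6 × 1 / 25.3 = -3.4229.
[out]/[in] = e^(-3.4229) = 0.03262.
[in] = 3.55 / 0.03262 = 108.8 mmol/L.

109 mmol/L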